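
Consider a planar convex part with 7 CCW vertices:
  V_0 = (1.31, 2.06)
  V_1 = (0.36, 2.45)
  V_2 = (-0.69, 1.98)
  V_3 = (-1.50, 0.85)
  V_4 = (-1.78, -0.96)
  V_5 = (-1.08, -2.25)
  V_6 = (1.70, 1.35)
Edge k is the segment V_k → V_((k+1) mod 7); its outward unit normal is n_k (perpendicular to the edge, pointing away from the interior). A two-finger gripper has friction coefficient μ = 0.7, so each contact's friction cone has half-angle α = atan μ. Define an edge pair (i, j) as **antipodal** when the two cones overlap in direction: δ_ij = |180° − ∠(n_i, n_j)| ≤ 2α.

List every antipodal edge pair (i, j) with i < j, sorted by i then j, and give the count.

count = 8; pairs: (0,4), (1,5), (2,5), (2,6), (3,5), (3,6), (4,5), (4,6)

α = atan 0.7 = 34.99°;  2α = 69.98°
n_0 = (+0.3798, +0.9251)
n_1 = (-0.4086, +0.9127)
n_2 = (-0.8128, +0.5826)
n_3 = (-0.9882, +0.1529)
n_4 = (-0.8789, -0.4769)
n_5 = (+0.7915, -0.6112)
n_6 = (+0.8765, +0.4814)
  (0,1): δ = 133.57°  ·
  (0,2): δ = 103.31°  ·
  (0,3): δ = 76.47°  ·
  (0,4): δ = 39.19°  ✓
  (0,5): δ = 74.64°  ·
  (0,6): δ = 141.10°  ·
  (1,2): δ = 149.75°  ·
  (1,3): δ = 122.91°  ·
  (1,4): δ = 85.63°  ·
  (1,5): δ = 28.21°  ✓
  (1,6): δ = 94.67°  ·
  (2,3): δ = 153.16°  ·
  (2,4): δ = 115.88°  ·
  (2,5): δ = 2.04°  ✓
  (2,6): δ = 64.41°  ✓
  (3,4): δ = 142.72°  ·
  (3,5): δ = 28.88°  ✓
  (3,6): δ = 37.57°  ✓
  (4,5): δ = 66.16°  ✓
  (4,6): δ = 0.29°  ✓
  (5,6): δ = 113.54°  ·
antipodal pairs: 8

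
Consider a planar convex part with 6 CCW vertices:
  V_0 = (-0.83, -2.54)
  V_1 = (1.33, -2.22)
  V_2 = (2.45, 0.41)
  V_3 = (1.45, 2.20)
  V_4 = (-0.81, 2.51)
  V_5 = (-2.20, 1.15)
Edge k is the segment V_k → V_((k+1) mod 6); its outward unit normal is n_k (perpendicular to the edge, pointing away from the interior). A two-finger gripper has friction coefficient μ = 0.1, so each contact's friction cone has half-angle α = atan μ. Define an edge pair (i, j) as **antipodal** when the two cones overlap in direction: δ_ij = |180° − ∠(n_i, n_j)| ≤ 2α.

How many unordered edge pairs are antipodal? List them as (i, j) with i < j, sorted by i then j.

α = atan 0.1 = 5.71°;  2α = 11.42°
n_0 = (+0.1465, -0.9892)
n_1 = (+0.9200, -0.3918)
n_2 = (+0.8730, +0.4877)
n_3 = (+0.1359, +0.9907)
n_4 = (-0.6994, +0.7148)
n_5 = (-0.9375, -0.3481)
  (0,1): δ = 121.49°  ·
  (0,2): δ = 69.24°  ·
  (0,3): δ = 16.24°  ·
  (0,4): δ = 35.95°  ·
  (0,5): δ = 101.94°  ·
  (1,2): δ = 127.74°  ·
  (1,3): δ = 74.74°  ·
  (1,4): δ = 22.56°  ·
  (1,5): δ = 43.44°  ·
  (2,3): δ = 127.00°  ·
  (2,4): δ = 74.82°  ·
  (2,5): δ = 8.82°  ✓
  (3,4): δ = 127.81°  ·
  (3,5): δ = 61.82°  ·
  (4,5): δ = 114.01°  ·
antipodal pairs: 1

count = 1; pairs: (2,5)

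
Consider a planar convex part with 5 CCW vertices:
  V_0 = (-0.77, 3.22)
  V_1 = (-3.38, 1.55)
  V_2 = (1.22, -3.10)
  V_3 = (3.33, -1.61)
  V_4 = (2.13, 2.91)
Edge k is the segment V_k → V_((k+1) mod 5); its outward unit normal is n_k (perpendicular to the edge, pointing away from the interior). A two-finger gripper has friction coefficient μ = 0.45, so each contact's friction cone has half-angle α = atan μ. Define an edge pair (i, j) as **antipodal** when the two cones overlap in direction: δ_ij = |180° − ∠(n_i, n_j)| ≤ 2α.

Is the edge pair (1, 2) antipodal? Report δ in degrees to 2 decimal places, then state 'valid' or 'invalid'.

δ = 99.46°, invalid

α = atan 0.45 = 24.23°;  2α = 48.46°
edge 1: e_1 = (+4.60, -4.65);  n_1 = (-0.7109, -0.7033)
edge 2: e_2 = (+2.11, +1.49);  n_2 = (+0.5768, -0.8169)
∠(n_1, n_2) = 80.54°
δ = |180° − 80.54°| = 99.46°
99.46° > 2α = 48.46°  →  invalid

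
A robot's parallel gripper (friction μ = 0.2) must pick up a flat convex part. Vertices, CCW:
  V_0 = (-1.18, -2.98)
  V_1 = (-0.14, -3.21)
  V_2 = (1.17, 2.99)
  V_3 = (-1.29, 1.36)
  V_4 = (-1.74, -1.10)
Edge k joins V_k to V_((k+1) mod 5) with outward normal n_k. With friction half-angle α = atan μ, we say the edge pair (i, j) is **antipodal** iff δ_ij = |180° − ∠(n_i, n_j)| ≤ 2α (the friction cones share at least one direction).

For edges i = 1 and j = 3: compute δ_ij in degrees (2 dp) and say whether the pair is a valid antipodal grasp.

δ = 1.56°, valid

α = atan 0.2 = 11.31°;  2α = 22.62°
edge 1: e_1 = (+1.31, +6.20);  n_1 = (+0.9784, -0.2067)
edge 3: e_3 = (-0.45, -2.46);  n_3 = (-0.9837, +0.1799)
∠(n_1, n_3) = 178.44°
δ = |180° − 178.44°| = 1.56°
1.56° ≤ 2α = 22.62°  →  valid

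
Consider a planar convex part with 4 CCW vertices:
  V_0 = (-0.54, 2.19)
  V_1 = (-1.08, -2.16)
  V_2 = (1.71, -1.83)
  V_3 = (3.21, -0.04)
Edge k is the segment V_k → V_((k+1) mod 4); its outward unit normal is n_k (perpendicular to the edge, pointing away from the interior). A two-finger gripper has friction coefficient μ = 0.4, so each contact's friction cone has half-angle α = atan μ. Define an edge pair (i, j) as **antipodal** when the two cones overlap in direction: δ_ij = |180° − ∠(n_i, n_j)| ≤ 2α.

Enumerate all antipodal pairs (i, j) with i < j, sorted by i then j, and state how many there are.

α = atan 0.4 = 21.80°;  2α = 43.60°
n_0 = (-0.9924, +0.1232)
n_1 = (+0.1175, -0.9931)
n_2 = (+0.7665, -0.6423)
n_3 = (+0.5111, +0.8595)
  (0,1): δ = 76.18°  ·
  (0,2): δ = 32.89°  ✓
  (0,3): δ = 66.34°  ·
  (1,2): δ = 136.71°  ·
  (1,3): δ = 37.48°  ✓
  (2,3): δ = 80.78°  ·
antipodal pairs: 2

count = 2; pairs: (0,2), (1,3)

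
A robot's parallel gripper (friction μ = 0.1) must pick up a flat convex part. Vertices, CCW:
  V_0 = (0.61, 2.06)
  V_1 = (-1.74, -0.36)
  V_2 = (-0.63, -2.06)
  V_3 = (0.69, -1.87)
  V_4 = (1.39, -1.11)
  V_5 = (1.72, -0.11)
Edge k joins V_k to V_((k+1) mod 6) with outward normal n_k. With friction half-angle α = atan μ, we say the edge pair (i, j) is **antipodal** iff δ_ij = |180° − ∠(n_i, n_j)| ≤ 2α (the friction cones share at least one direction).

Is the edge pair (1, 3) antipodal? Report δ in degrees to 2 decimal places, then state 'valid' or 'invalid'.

α = atan 0.1 = 5.71°;  2α = 11.42°
edge 1: e_1 = (+1.11, -1.70);  n_1 = (-0.8373, -0.5467)
edge 3: e_3 = (+0.70, +0.76);  n_3 = (+0.7355, -0.6775)
∠(n_1, n_3) = 104.21°
δ = |180° − 104.21°| = 75.79°
75.79° > 2α = 11.42°  →  invalid

δ = 75.79°, invalid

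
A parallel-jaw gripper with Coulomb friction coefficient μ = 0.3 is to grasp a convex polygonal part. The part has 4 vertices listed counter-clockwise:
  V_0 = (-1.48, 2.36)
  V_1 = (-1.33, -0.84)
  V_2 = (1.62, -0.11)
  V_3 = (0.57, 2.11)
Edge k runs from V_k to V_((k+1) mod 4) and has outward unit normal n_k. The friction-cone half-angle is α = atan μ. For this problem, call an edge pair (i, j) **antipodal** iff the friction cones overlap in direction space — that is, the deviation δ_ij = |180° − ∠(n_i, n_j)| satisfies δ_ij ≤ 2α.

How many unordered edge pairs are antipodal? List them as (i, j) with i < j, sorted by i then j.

count = 2; pairs: (0,2), (1,3)

α = atan 0.3 = 16.70°;  2α = 33.40°
n_0 = (-0.9989, -0.0468)
n_1 = (+0.2402, -0.9707)
n_2 = (+0.9040, +0.4276)
n_3 = (+0.1211, +0.9926)
  (0,1): δ = 78.78°  ·
  (0,2): δ = 22.63°  ✓
  (0,3): δ = 80.36°  ·
  (1,2): δ = 78.59°  ·
  (1,3): δ = 20.85°  ✓
  (2,3): δ = 122.27°  ·
antipodal pairs: 2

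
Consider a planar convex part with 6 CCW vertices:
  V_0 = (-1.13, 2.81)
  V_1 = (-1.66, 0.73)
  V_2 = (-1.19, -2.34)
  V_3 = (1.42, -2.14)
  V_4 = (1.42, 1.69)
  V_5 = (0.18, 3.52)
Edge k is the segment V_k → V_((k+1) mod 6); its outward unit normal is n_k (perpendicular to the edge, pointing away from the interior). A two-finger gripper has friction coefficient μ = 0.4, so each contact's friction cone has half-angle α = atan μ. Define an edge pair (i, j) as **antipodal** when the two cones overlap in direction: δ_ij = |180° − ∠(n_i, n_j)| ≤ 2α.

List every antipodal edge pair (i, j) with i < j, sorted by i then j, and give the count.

α = atan 0.4 = 21.80°;  2α = 43.60°
n_0 = (-0.9690, +0.2469)
n_1 = (-0.9885, -0.1513)
n_2 = (+0.0764, -0.9971)
n_3 = (+1.0000, -0.0000)
n_4 = (+0.8279, +0.5609)
n_5 = (-0.4765, +0.8792)
  (0,1): δ = 157.00°  ·
  (0,2): δ = 71.32°  ·
  (0,3): δ = 14.30°  ✓
  (0,4): δ = 48.42°  ·
  (0,5): δ = 132.75°  ·
  (1,2): δ = 94.32°  ·
  (1,3): δ = 8.70°  ✓
  (1,4): δ = 25.42°  ✓
  (1,5): δ = 109.75°  ·
  (2,3): δ = 94.38°  ·
  (2,4): δ = 60.26°  ·
  (2,5): δ = 24.08°  ✓
  (3,4): δ = 145.88°  ·
  (3,5): δ = 61.54°  ·
  (4,5): δ = 95.66°  ·
antipodal pairs: 4

count = 4; pairs: (0,3), (1,3), (1,4), (2,5)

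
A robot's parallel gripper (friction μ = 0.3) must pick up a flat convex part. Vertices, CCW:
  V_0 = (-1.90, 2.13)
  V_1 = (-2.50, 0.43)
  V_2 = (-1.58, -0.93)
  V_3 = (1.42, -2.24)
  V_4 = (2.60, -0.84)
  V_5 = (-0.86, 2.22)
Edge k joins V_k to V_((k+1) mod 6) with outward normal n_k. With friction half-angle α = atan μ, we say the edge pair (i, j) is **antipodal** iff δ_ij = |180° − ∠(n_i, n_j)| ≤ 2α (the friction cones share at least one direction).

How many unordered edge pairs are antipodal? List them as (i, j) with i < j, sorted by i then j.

count = 4; pairs: (0,3), (1,4), (2,4), (2,5)

α = atan 0.3 = 16.70°;  2α = 33.40°
n_0 = (-0.9430, +0.3328)
n_1 = (-0.8283, -0.5603)
n_2 = (-0.4002, -0.9164)
n_3 = (+0.7646, -0.6445)
n_4 = (+0.6625, +0.7491)
n_5 = (-0.0862, +0.9963)
  (0,1): δ = 126.48°  ·
  (0,2): δ = 94.15°  ·
  (0,3): δ = 20.69°  ✓
  (0,4): δ = 67.95°  ·
  (0,5): δ = 114.39°  ·
  (1,2): δ = 147.67°  ·
  (1,3): δ = 74.20°  ·
  (1,4): δ = 14.43°  ✓
  (1,5): δ = 60.87°  ·
  (2,3): δ = 106.54°  ·
  (2,4): δ = 17.90°  ✓
  (2,5): δ = 28.54°  ✓
  (3,4): δ = 91.36°  ·
  (3,5): δ = 44.93°  ·
  (4,5): δ = 133.56°  ·
antipodal pairs: 4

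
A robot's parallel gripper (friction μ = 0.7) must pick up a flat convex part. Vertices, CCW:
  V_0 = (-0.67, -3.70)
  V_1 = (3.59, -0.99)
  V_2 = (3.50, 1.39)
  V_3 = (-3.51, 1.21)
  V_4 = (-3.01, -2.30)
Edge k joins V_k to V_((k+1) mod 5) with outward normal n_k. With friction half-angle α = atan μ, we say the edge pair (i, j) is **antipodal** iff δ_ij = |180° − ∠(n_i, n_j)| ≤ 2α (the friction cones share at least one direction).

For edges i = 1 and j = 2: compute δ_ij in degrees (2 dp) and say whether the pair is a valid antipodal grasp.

δ = 90.69°, invalid

α = atan 0.7 = 34.99°;  2α = 69.98°
edge 1: e_1 = (-0.09, +2.38);  n_1 = (+0.9993, +0.0378)
edge 2: e_2 = (-7.01, -0.18);  n_2 = (-0.0257, +0.9997)
∠(n_1, n_2) = 89.31°
δ = |180° − 89.31°| = 90.69°
90.69° > 2α = 69.98°  →  invalid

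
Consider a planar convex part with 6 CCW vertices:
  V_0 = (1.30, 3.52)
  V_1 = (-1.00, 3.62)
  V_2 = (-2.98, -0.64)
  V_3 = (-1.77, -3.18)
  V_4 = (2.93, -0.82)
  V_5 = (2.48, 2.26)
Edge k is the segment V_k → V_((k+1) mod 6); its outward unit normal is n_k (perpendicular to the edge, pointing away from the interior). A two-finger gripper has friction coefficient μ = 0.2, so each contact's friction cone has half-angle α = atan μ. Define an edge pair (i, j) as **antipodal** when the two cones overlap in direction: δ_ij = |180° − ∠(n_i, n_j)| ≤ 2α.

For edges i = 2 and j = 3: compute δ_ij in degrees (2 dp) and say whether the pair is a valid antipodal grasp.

δ = 88.81°, invalid

α = atan 0.2 = 11.31°;  2α = 22.62°
edge 2: e_2 = (+1.21, -2.54);  n_2 = (-0.9028, -0.4301)
edge 3: e_3 = (+4.70, +2.36);  n_3 = (+0.4487, -0.8937)
∠(n_2, n_3) = 91.19°
δ = |180° − 91.19°| = 88.81°
88.81° > 2α = 22.62°  →  invalid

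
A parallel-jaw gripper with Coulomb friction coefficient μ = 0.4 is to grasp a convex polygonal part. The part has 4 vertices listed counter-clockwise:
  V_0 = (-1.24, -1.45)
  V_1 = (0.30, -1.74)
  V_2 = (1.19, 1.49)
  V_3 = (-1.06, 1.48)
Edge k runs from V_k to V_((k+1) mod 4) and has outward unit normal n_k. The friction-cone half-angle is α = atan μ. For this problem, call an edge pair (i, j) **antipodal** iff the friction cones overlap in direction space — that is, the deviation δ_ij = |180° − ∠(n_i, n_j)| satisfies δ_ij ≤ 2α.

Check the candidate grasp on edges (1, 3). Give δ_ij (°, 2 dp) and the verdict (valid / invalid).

α = atan 0.4 = 21.80°;  2α = 43.60°
edge 1: e_1 = (+0.89, +3.23);  n_1 = (+0.9641, -0.2656)
edge 3: e_3 = (-0.18, -2.93);  n_3 = (-0.9981, +0.0613)
∠(n_1, n_3) = 168.11°
δ = |180° − 168.11°| = 11.89°
11.89° ≤ 2α = 43.60°  →  valid

δ = 11.89°, valid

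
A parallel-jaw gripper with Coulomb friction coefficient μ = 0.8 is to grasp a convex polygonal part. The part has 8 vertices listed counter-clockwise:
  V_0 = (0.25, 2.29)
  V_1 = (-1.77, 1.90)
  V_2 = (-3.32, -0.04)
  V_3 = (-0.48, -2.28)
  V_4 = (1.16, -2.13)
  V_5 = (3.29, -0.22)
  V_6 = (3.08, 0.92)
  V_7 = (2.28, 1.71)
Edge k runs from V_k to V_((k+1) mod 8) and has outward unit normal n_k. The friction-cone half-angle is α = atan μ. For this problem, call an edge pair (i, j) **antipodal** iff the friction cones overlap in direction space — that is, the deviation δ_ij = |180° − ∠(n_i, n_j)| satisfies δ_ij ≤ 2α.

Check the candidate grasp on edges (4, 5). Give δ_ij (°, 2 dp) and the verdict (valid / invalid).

α = atan 0.8 = 38.66°;  2α = 77.32°
edge 4: e_4 = (+2.13, +1.91);  n_4 = (+0.6676, -0.7445)
edge 5: e_5 = (-0.21, +1.14);  n_5 = (+0.9835, +0.1812)
∠(n_4, n_5) = 58.55°
δ = |180° − 58.55°| = 121.45°
121.45° > 2α = 77.32°  →  invalid

δ = 121.45°, invalid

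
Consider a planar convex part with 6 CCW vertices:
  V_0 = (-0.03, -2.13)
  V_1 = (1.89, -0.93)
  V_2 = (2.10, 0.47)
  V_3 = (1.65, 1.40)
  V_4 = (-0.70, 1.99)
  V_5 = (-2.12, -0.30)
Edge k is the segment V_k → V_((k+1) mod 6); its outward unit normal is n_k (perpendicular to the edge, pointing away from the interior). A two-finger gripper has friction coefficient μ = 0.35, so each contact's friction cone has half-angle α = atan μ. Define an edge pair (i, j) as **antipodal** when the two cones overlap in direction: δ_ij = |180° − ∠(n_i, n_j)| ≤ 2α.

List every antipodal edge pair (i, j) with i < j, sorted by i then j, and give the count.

α = atan 0.35 = 19.29°;  2α = 38.58°
n_0 = (+0.5300, -0.8480)
n_1 = (+0.9889, -0.1483)
n_2 = (+0.9002, +0.4356)
n_3 = (+0.2435, +0.9699)
n_4 = (-0.8499, +0.5270)
n_5 = (-0.6588, -0.7524)
  (0,1): δ = 130.54°  ·
  (0,2): δ = 96.18°  ·
  (0,3): δ = 46.10°  ·
  (0,4): δ = 26.19°  ✓
  (0,5): δ = 106.79°  ·
  (1,2): δ = 145.65°  ·
  (1,3): δ = 95.56°  ·
  (1,4): δ = 23.27°  ✓
  (1,5): δ = 57.33°  ·
  (2,3): δ = 129.91°  ·
  (2,4): δ = 57.62°  ·
  (2,5): δ = 22.97°  ✓
  (3,4): δ = 107.71°  ·
  (3,5): δ = 27.11°  ✓
  (4,5): δ = 99.40°  ·
antipodal pairs: 4

count = 4; pairs: (0,4), (1,4), (2,5), (3,5)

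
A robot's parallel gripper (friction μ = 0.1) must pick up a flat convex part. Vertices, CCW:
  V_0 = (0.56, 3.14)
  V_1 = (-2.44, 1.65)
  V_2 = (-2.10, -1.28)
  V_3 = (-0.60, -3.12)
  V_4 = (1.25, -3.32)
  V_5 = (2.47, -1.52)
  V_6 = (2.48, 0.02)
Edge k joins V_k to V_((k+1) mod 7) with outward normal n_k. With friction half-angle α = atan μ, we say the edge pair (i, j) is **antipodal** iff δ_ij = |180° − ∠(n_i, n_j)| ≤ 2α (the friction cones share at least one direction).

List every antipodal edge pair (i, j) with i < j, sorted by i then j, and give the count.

α = atan 0.1 = 5.71°;  2α = 11.42°
n_0 = (-0.4448, +0.8956)
n_1 = (-0.9933, -0.1153)
n_2 = (-0.7751, -0.6319)
n_3 = (-0.1075, -0.9942)
n_4 = (+0.8278, -0.5611)
n_5 = (+1.0000, -0.0065)
n_6 = (+0.8517, +0.5241)
  (0,1): δ = 109.79°  ·
  (0,2): δ = 77.22°  ·
  (0,3): δ = 32.58°  ·
  (0,4): δ = 29.46°  ·
  (0,5): δ = 63.22°  ·
  (0,6): δ = 95.20°  ·
  (1,2): δ = 147.43°  ·
  (1,3): δ = 102.79°  ·
  (1,4): δ = 40.75°  ·
  (1,5): δ = 6.99°  ✓
  (1,6): δ = 24.99°  ·
  (2,3): δ = 135.36°  ·
  (2,4): δ = 73.32°  ·
  (2,5): δ = 39.56°  ·
  (2,6): δ = 7.58°  ✓
  (3,4): δ = 117.96°  ·
  (3,5): δ = 84.20°  ·
  (3,6): δ = 52.22°  ·
  (4,5): δ = 146.24°  ·
  (4,6): δ = 114.26°  ·
  (5,6): δ = 148.02°  ·
antipodal pairs: 2

count = 2; pairs: (1,5), (2,6)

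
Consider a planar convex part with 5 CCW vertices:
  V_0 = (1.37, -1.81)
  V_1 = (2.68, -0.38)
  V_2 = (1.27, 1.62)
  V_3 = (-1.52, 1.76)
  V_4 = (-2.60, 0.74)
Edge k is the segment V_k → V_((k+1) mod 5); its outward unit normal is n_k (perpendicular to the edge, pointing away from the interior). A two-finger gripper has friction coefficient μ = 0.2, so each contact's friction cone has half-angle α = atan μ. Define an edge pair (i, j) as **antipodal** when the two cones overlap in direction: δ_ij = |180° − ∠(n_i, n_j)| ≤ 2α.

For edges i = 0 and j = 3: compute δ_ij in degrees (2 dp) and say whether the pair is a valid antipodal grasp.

α = atan 0.2 = 11.31°;  2α = 22.62°
edge 0: e_0 = (+1.31, +1.43);  n_0 = (+0.7374, -0.6755)
edge 3: e_3 = (-1.08, -1.02);  n_3 = (-0.6866, +0.7270)
∠(n_0, n_3) = 175.86°
δ = |180° − 175.86°| = 4.14°
4.14° ≤ 2α = 22.62°  →  valid

δ = 4.14°, valid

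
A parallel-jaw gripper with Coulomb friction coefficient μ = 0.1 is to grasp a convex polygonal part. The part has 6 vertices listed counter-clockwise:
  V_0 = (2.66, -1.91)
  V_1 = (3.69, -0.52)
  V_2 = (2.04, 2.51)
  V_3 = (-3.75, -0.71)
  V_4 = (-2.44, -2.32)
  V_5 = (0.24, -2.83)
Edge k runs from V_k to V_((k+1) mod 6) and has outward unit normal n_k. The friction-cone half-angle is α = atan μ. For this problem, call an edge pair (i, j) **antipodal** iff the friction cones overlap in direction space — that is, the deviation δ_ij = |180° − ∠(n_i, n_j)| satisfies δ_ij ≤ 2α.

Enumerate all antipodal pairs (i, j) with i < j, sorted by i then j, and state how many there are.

α = atan 0.1 = 5.71°;  2α = 11.42°
n_0 = (+0.8035, -0.5954)
n_1 = (+0.8782, +0.4782)
n_2 = (-0.4860, +0.8739)
n_3 = (-0.7757, -0.6311)
n_4 = (-0.1869, -0.9824)
n_5 = (+0.3554, -0.9347)
  (0,1): δ = 114.89°  ·
  (0,2): δ = 24.38°  ·
  (0,3): δ = 75.67°  ·
  (0,4): δ = 115.76°  ·
  (0,5): δ = 147.35°  ·
  (1,2): δ = 89.49°  ·
  (1,3): δ = 10.56°  ✓
  (1,4): δ = 50.65°  ·
  (1,5): δ = 82.24°  ·
  (2,3): δ = 79.95°  ·
  (2,4): δ = 39.85°  ·
  (2,5): δ = 8.26°  ✓
  (3,4): δ = 139.91°  ·
  (3,5): δ = 108.32°  ·
  (4,5): δ = 148.41°  ·
antipodal pairs: 2

count = 2; pairs: (1,3), (2,5)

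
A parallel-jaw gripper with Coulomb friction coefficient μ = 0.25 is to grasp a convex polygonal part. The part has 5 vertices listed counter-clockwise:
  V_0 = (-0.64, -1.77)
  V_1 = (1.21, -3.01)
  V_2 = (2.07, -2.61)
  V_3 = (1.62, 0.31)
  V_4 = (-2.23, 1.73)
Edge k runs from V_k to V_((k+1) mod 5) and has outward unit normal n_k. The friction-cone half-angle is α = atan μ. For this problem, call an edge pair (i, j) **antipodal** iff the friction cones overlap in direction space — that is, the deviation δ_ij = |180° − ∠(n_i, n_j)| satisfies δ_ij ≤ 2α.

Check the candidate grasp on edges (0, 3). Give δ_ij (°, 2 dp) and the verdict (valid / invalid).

α = atan 0.25 = 14.04°;  2α = 28.07°
edge 0: e_0 = (+1.85, -1.24);  n_0 = (-0.5568, -0.8307)
edge 3: e_3 = (-3.85, +1.42);  n_3 = (+0.3460, +0.9382)
∠(n_0, n_3) = 166.41°
δ = |180° − 166.41°| = 13.59°
13.59° ≤ 2α = 28.07°  →  valid

δ = 13.59°, valid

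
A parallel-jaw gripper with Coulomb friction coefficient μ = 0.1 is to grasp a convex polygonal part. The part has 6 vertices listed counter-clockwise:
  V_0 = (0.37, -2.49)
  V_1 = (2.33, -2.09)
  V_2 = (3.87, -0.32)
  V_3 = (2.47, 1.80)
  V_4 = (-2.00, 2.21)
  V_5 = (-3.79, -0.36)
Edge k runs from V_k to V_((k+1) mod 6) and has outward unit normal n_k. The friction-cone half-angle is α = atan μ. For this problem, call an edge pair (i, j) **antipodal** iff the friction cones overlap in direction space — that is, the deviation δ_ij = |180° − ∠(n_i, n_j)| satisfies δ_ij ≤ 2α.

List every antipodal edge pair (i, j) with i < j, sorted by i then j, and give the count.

α = atan 0.1 = 5.71°;  2α = 11.42°
n_0 = (+0.2000, -0.9798)
n_1 = (+0.7544, -0.6564)
n_2 = (+0.8345, +0.5511)
n_3 = (+0.0913, +0.9958)
n_4 = (-0.8206, +0.5715)
n_5 = (-0.4558, -0.8901)
  (0,1): δ = 142.56°  ·
  (0,2): δ = 68.09°  ·
  (0,3): δ = 16.78°  ·
  (0,4): δ = 43.61°  ·
  (0,5): δ = 141.35°  ·
  (1,2): δ = 105.54°  ·
  (1,3): δ = 54.22°  ·
  (1,4): δ = 6.17°  ✓
  (1,5): δ = 103.91°  ·
  (2,3): δ = 128.68°  ·
  (2,4): δ = 68.30°  ·
  (2,5): δ = 29.45°  ·
  (3,4): δ = 119.62°  ·
  (3,5): δ = 21.87°  ·
  (4,5): δ = 82.26°  ·
antipodal pairs: 1

count = 1; pairs: (1,4)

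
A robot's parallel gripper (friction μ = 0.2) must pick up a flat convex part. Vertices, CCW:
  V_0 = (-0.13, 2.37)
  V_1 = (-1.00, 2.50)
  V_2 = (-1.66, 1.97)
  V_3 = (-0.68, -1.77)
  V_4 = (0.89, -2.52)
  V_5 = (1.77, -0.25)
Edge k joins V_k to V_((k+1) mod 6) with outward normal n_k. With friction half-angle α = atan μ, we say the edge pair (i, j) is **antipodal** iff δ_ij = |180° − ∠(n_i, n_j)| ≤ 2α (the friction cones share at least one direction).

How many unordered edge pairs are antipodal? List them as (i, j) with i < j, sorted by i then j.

count = 2; pairs: (0,3), (2,5)

α = atan 0.2 = 11.31°;  2α = 22.62°
n_0 = (+0.1478, +0.9890)
n_1 = (-0.6261, +0.7797)
n_2 = (-0.9673, -0.2535)
n_3 = (-0.4310, -0.9023)
n_4 = (+0.9324, -0.3615)
n_5 = (+0.8095, +0.5871)
  (0,1): δ = 132.74°  ·
  (0,2): δ = 66.82°  ·
  (0,3): δ = 17.04°  ✓
  (0,4): δ = 77.31°  ·
  (0,5): δ = 134.45°  ·
  (1,2): δ = 114.08°  ·
  (1,3): δ = 64.30°  ·
  (1,4): δ = 30.04°  ·
  (1,5): δ = 87.18°  ·
  (2,3): δ = 130.22°  ·
  (2,4): δ = 35.87°  ·
  (2,5): δ = 21.27°  ✓
  (3,4): δ = 85.66°  ·
  (3,5): δ = 28.52°  ·
  (4,5): δ = 122.86°  ·
antipodal pairs: 2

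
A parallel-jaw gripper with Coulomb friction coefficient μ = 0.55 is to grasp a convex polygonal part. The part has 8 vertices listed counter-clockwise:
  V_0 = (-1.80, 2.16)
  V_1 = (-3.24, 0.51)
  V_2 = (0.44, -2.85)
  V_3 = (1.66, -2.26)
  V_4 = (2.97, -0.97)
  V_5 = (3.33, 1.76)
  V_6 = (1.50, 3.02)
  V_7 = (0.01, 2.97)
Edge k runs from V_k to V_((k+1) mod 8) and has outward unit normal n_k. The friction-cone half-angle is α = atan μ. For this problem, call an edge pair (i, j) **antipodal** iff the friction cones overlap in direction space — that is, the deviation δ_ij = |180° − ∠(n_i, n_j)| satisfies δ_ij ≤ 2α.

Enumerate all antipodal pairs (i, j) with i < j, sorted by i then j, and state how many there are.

α = atan 0.55 = 28.81°;  2α = 57.62°
n_0 = (-0.7534, +0.6575)
n_1 = (-0.6743, -0.7385)
n_2 = (+0.4354, -0.9003)
n_3 = (+0.7016, -0.7125)
n_4 = (+0.9914, -0.1307)
n_5 = (+0.5671, +0.8236)
n_6 = (-0.0335, +0.9994)
n_7 = (-0.4085, +0.9128)
  (0,1): δ = 91.29°  ·
  (0,2): δ = 23.08°  ✓
  (0,3): δ = 4.33°  ✓
  (0,4): δ = 33.60°  ✓
  (0,5): δ = 96.56°  ·
  (0,6): δ = 133.03°  ·
  (0,7): δ = 155.22°  ·
  (1,2): δ = 111.79°  ·
  (1,3): δ = 93.04°  ·
  (1,4): δ = 55.11°  ✓
  (1,5): δ = 7.85°  ✓
  (1,6): δ = 44.32°  ✓
  (1,7): δ = 66.51°  ·
  (2,3): δ = 161.25°  ·
  (2,4): δ = 123.32°  ·
  (2,5): δ = 60.36°  ·
  (2,6): δ = 23.89°  ✓
  (2,7): δ = 1.70°  ✓
  (3,4): δ = 142.07°  ·
  (3,5): δ = 79.11°  ·
  (3,6): δ = 42.64°  ✓
  (3,7): δ = 20.45°  ✓
  (4,5): δ = 117.04°  ·
  (4,6): δ = 80.57°  ·
  (4,7): δ = 58.38°  ·
  (5,6): δ = 143.53°  ·
  (5,7): δ = 121.34°  ·
  (6,7): δ = 157.81°  ·
antipodal pairs: 10

count = 10; pairs: (0,2), (0,3), (0,4), (1,4), (1,5), (1,6), (2,6), (2,7), (3,6), (3,7)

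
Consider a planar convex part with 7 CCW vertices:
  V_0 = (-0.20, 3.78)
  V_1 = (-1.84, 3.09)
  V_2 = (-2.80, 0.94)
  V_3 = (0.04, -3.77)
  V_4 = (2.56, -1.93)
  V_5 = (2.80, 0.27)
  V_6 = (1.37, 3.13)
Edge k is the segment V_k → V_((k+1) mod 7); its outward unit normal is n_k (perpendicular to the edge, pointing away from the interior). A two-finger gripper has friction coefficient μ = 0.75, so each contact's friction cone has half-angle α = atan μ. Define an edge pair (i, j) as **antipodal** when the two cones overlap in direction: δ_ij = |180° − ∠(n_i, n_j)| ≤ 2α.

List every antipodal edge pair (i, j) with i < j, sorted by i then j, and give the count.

α = atan 0.75 = 36.87°;  2α = 73.74°
n_0 = (-0.3878, +0.9217)
n_1 = (-0.9131, +0.4077)
n_2 = (-0.8564, -0.5164)
n_3 = (+0.5897, -0.8076)
n_4 = (+0.9941, -0.1084)
n_5 = (+0.8944, +0.4472)
n_6 = (+0.3825, +0.9239)
  (0,1): δ = 136.88°  ·
  (0,2): δ = 81.73°  ·
  (0,3): δ = 13.32°  ✓
  (0,4): δ = 60.96°  ✓
  (0,5): δ = 93.75°  ·
  (0,6): δ = 134.69°  ·
  (1,2): δ = 124.85°  ·
  (1,3): δ = 29.80°  ✓
  (1,4): δ = 17.84°  ✓
  (1,5): δ = 50.63°  ✓
  (1,6): δ = 91.57°  ·
  (2,3): δ = 84.95°  ·
  (2,4): δ = 37.31°  ✓
  (2,5): δ = 4.52°  ✓
  (2,6): δ = 36.42°  ✓
  (3,4): δ = 132.36°  ·
  (3,5): δ = 99.57°  ·
  (3,6): δ = 58.63°  ✓
  (4,5): δ = 147.21°  ·
  (4,6): δ = 106.26°  ·
  (5,6): δ = 139.06°  ·
antipodal pairs: 9

count = 9; pairs: (0,3), (0,4), (1,3), (1,4), (1,5), (2,4), (2,5), (2,6), (3,6)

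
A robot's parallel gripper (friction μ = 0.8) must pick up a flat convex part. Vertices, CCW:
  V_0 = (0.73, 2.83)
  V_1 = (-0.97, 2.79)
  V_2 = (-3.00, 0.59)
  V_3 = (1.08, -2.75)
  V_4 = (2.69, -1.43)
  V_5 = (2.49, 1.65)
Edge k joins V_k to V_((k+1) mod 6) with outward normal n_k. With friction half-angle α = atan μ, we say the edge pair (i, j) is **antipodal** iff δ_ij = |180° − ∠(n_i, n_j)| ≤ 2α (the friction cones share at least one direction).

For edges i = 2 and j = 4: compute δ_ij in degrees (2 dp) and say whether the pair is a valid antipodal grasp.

δ = 46.98°, valid

α = atan 0.8 = 38.66°;  2α = 77.32°
edge 2: e_2 = (+4.08, -3.34);  n_2 = (-0.6334, -0.7738)
edge 4: e_4 = (-0.20, +3.08);  n_4 = (+0.9979, +0.0648)
∠(n_2, n_4) = 133.02°
δ = |180° − 133.02°| = 46.98°
46.98° ≤ 2α = 77.32°  →  valid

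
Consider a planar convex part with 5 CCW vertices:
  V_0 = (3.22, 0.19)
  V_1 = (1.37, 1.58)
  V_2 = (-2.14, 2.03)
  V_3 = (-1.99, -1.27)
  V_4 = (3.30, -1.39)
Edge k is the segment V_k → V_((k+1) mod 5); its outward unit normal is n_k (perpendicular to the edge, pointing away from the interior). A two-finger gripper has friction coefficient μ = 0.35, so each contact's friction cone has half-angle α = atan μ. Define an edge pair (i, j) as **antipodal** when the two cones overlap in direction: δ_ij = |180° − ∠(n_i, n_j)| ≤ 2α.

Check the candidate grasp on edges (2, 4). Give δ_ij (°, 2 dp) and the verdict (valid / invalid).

α = atan 0.35 = 19.29°;  2α = 38.58°
edge 2: e_2 = (+0.15, -3.30);  n_2 = (-0.9990, -0.0454)
edge 4: e_4 = (-0.08, +1.58);  n_4 = (+0.9987, +0.0506)
∠(n_2, n_4) = 179.70°
δ = |180° − 179.70°| = 0.30°
0.30° ≤ 2α = 38.58°  →  valid

δ = 0.30°, valid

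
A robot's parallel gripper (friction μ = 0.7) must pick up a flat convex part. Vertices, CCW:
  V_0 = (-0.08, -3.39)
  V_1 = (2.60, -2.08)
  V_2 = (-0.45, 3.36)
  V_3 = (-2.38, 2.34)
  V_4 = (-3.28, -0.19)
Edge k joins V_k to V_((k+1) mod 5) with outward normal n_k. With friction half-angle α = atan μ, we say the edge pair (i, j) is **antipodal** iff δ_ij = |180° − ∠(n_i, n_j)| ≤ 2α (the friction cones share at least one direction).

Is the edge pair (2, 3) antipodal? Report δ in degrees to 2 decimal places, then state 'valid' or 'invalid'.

α = atan 0.7 = 34.99°;  2α = 69.98°
edge 2: e_2 = (-1.93, -1.02);  n_2 = (-0.4673, +0.8841)
edge 3: e_3 = (-0.90, -2.53);  n_3 = (-0.9422, +0.3352)
∠(n_2, n_3) = 42.56°
δ = |180° − 42.56°| = 137.44°
137.44° > 2α = 69.98°  →  invalid

δ = 137.44°, invalid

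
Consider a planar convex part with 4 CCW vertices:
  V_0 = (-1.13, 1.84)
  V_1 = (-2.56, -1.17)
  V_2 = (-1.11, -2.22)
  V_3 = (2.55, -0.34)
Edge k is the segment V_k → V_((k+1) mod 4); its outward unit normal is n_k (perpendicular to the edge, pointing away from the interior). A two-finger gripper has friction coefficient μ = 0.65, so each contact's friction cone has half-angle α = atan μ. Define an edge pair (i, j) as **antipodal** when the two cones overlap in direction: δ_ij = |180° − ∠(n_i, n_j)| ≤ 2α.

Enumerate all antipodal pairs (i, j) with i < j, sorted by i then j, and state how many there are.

α = atan 0.65 = 33.02°;  2α = 66.05°
n_0 = (-0.9032, +0.4291)
n_1 = (-0.5865, -0.8099)
n_2 = (+0.4569, -0.8895)
n_3 = (+0.5097, +0.8604)
  (0,1): δ = 100.50°  ·
  (0,2): δ = 37.40°  ✓
  (0,3): δ = 84.77°  ·
  (1,2): δ = 116.90°  ·
  (1,3): δ = 5.27°  ✓
  (2,3): δ = 57.83°  ✓
antipodal pairs: 3

count = 3; pairs: (0,2), (1,3), (2,3)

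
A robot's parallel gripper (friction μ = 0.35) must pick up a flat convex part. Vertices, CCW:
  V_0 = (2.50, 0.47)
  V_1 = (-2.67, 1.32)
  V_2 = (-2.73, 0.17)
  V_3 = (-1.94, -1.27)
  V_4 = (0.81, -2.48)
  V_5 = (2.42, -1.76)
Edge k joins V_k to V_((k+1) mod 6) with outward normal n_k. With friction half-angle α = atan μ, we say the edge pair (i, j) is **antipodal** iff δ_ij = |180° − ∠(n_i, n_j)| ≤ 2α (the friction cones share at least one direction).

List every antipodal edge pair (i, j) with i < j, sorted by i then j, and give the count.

count = 4; pairs: (0,3), (0,4), (1,5), (2,5)

α = atan 0.35 = 19.29°;  2α = 38.58°
n_0 = (+0.1622, +0.9868)
n_1 = (-0.9986, +0.0521)
n_2 = (-0.8767, -0.4810)
n_3 = (-0.4027, -0.9153)
n_4 = (+0.4082, -0.9129)
n_5 = (+0.9994, -0.0359)
  (0,1): δ = 83.65°  ·
  (0,2): δ = 51.91°  ·
  (0,3): δ = 14.41°  ✓
  (0,4): δ = 33.43°  ✓
  (0,5): δ = 97.28°  ·
  (1,2): δ = 148.26°  ·
  (1,3): δ = 110.76°  ·
  (1,4): δ = 62.92°  ·
  (1,5): δ = 0.93°  ✓
  (2,3): δ = 142.50°  ·
  (2,4): δ = 94.66°  ·
  (2,5): δ = 30.80°  ✓
  (3,4): δ = 132.16°  ·
  (3,5): δ = 68.31°  ·
  (4,5): δ = 116.15°  ·
antipodal pairs: 4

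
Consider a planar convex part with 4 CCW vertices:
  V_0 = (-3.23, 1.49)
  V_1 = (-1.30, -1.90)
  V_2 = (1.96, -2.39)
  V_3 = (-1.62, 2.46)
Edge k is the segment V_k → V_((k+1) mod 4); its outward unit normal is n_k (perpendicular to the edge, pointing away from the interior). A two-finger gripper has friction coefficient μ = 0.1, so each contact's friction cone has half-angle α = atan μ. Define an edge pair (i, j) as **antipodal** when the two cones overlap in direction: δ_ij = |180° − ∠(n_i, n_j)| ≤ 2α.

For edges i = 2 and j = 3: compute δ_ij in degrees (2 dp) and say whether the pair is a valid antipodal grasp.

α = atan 0.1 = 5.71°;  2α = 11.42°
edge 2: e_2 = (-3.58, +4.85);  n_2 = (+0.8046, +0.5939)
edge 3: e_3 = (-1.61, -0.97);  n_3 = (-0.5161, +0.8566)
∠(n_2, n_3) = 84.64°
δ = |180° − 84.64°| = 95.36°
95.36° > 2α = 11.42°  →  invalid

δ = 95.36°, invalid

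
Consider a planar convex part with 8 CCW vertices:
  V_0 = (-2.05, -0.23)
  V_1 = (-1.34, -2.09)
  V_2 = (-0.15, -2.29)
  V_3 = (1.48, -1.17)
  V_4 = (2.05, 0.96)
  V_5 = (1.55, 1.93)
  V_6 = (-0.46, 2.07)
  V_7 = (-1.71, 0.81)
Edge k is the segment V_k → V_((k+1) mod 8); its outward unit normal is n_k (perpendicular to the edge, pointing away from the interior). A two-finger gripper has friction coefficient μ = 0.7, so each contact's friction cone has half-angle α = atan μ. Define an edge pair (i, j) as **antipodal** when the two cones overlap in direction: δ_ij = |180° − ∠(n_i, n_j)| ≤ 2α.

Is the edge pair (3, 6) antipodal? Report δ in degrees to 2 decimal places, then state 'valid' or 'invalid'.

δ = 29.79°, valid

α = atan 0.7 = 34.99°;  2α = 69.98°
edge 3: e_3 = (+0.57, +2.13);  n_3 = (+0.9660, -0.2585)
edge 6: e_6 = (-1.25, -1.26);  n_6 = (-0.7099, +0.7043)
∠(n_3, n_6) = 150.21°
δ = |180° − 150.21°| = 29.79°
29.79° ≤ 2α = 69.98°  →  valid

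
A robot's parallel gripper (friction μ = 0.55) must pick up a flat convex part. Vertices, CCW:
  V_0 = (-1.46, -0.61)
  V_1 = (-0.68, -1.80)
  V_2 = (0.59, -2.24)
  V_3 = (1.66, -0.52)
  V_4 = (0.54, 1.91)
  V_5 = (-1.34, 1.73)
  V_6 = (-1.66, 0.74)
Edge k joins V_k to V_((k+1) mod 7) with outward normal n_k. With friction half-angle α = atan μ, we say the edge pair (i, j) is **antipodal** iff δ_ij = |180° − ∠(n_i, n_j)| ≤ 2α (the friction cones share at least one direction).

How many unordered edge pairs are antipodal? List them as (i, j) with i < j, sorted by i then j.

α = atan 0.55 = 28.81°;  2α = 57.62°
n_0 = (-0.8364, -0.5482)
n_1 = (-0.3274, -0.9449)
n_2 = (+0.8491, -0.5282)
n_3 = (+0.9082, +0.4186)
n_4 = (-0.0953, +0.9954)
n_5 = (-0.9515, +0.3076)
n_6 = (-0.9892, -0.1465)
  (0,1): δ = 142.35°  ·
  (0,2): δ = 65.13°  ·
  (0,3): δ = 8.50°  ✓
  (0,4): δ = 62.23°  ·
  (0,5): δ = 128.84°  ·
  (0,6): δ = 155.18°  ·
  (1,2): δ = 102.78°  ·
  (1,3): δ = 46.15°  ✓
  (1,4): δ = 24.58°  ✓
  (1,5): δ = 91.20°  ·
  (1,6): δ = 117.54°  ·
  (2,3): δ = 123.37°  ·
  (2,4): δ = 52.65°  ✓
  (2,5): δ = 13.97°  ✓
  (2,6): δ = 40.31°  ✓
  (3,4): δ = 109.28°  ·
  (3,5): δ = 42.66°  ✓
  (3,6): δ = 16.32°  ✓
  (4,5): δ = 113.38°  ·
  (4,6): δ = 87.04°  ·
  (5,6): δ = 153.66°  ·
antipodal pairs: 8

count = 8; pairs: (0,3), (1,3), (1,4), (2,4), (2,5), (2,6), (3,5), (3,6)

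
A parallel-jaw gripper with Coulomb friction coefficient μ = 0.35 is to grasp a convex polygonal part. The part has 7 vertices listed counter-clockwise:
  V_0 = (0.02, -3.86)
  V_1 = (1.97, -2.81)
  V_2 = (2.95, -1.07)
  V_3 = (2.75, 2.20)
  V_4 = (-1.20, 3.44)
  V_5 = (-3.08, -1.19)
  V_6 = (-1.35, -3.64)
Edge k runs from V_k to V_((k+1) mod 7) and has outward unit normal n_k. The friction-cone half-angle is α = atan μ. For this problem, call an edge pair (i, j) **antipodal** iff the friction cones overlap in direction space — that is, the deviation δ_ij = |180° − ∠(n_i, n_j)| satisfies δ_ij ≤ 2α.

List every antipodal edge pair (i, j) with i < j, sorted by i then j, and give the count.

α = atan 0.35 = 19.29°;  2α = 38.58°
n_0 = (+0.4741, -0.8805)
n_1 = (+0.8713, -0.4907)
n_2 = (+0.9981, +0.0610)
n_3 = (+0.2995, +0.9541)
n_4 = (-0.9265, +0.3762)
n_5 = (-0.8169, -0.5768)
n_6 = (-0.1586, -0.9874)
  (0,1): δ = 147.69°  ·
  (0,2): δ = 114.80°  ·
  (0,3): δ = 45.73°  ·
  (0,4): δ = 39.60°  ·
  (0,5): δ = 96.93°  ·
  (0,6): δ = 142.58°  ·
  (1,2): δ = 147.11°  ·
  (1,3): δ = 78.04°  ·
  (1,4): δ = 7.29°  ✓
  (1,5): δ = 64.62°  ·
  (1,6): δ = 110.27°  ·
  (2,3): δ = 110.93°  ·
  (2,4): δ = 25.60°  ✓
  (2,5): δ = 31.73°  ✓
  (2,6): δ = 77.38°  ·
  (3,4): δ = 94.67°  ·
  (3,5): δ = 37.34°  ✓
  (3,6): δ = 8.31°  ✓
  (4,5): δ = 122.67°  ·
  (4,6): δ = 77.02°  ·
  (5,6): δ = 134.35°  ·
antipodal pairs: 5

count = 5; pairs: (1,4), (2,4), (2,5), (3,5), (3,6)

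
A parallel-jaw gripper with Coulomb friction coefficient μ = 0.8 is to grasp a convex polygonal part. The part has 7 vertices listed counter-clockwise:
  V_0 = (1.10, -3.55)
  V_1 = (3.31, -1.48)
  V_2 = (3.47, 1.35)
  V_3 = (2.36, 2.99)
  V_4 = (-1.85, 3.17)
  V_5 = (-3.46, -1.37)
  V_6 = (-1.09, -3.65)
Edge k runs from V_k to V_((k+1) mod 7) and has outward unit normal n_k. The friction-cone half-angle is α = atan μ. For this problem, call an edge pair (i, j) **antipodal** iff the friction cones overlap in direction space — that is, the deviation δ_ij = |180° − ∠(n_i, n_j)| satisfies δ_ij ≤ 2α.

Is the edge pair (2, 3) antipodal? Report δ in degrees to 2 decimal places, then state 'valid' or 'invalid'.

δ = 126.54°, invalid

α = atan 0.8 = 38.66°;  2α = 77.32°
edge 2: e_2 = (-1.11, +1.64);  n_2 = (+0.8281, +0.5605)
edge 3: e_3 = (-4.21, +0.18);  n_3 = (+0.0427, +0.9991)
∠(n_2, n_3) = 53.46°
δ = |180° − 53.46°| = 126.54°
126.54° > 2α = 77.32°  →  invalid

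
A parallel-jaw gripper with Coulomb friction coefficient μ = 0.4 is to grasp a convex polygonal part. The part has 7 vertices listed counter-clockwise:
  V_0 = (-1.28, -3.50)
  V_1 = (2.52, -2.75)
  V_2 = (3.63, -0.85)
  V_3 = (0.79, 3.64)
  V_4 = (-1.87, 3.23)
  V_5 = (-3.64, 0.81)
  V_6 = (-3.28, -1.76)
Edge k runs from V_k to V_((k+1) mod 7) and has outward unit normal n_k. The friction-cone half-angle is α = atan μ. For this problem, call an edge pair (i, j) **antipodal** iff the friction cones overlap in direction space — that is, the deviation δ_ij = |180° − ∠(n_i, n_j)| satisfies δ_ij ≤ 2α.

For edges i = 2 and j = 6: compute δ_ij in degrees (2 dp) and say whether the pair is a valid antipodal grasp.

δ = 16.66°, valid

α = atan 0.4 = 21.80°;  2α = 43.60°
edge 2: e_2 = (-2.84, +4.49);  n_2 = (+0.8451, +0.5346)
edge 6: e_6 = (+2.00, -1.74);  n_6 = (-0.6564, -0.7544)
∠(n_2, n_6) = 163.34°
δ = |180° − 163.34°| = 16.66°
16.66° ≤ 2α = 43.60°  →  valid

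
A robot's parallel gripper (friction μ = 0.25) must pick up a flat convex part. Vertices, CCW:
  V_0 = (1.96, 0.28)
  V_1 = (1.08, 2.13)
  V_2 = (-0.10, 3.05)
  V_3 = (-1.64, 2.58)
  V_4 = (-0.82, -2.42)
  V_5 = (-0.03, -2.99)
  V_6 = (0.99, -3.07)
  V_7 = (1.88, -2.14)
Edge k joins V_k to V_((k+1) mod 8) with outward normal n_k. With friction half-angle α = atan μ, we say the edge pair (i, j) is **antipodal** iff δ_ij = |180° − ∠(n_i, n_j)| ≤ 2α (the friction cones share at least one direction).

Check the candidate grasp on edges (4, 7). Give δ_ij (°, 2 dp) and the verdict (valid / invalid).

α = atan 0.25 = 14.04°;  2α = 28.07°
edge 4: e_4 = (+0.79, -0.57);  n_4 = (-0.5851, -0.8109)
edge 7: e_7 = (+0.08, +2.42);  n_7 = (+0.9995, -0.0330)
∠(n_4, n_7) = 123.92°
δ = |180° − 123.92°| = 56.08°
56.08° > 2α = 28.07°  →  invalid

δ = 56.08°, invalid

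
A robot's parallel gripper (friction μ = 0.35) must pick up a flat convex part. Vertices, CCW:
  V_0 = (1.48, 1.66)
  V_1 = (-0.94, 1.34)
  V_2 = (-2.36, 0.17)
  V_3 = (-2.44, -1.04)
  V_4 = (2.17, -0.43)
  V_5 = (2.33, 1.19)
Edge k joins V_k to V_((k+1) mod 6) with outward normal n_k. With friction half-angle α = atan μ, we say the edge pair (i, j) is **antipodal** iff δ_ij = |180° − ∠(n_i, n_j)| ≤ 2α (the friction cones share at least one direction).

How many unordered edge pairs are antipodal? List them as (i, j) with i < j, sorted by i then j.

α = atan 0.35 = 19.29°;  2α = 38.58°
n_0 = (-0.1311, +0.9914)
n_1 = (-0.6359, +0.7718)
n_2 = (-0.9978, +0.0660)
n_3 = (+0.1312, -0.9914)
n_4 = (+0.9952, -0.0983)
n_5 = (+0.4839, +0.8751)
  (0,1): δ = 148.05°  ·
  (0,2): δ = 101.32°  ·
  (0,3): δ = 0.01°  ✓
  (0,4): δ = 76.83°  ·
  (0,5): δ = 143.53°  ·
  (1,2): δ = 133.27°  ·
  (1,3): δ = 31.95°  ✓
  (1,4): δ = 44.87°  ·
  (1,5): δ = 111.57°  ·
  (2,3): δ = 78.68°  ·
  (2,4): δ = 1.86°  ✓
  (2,5): δ = 64.84°  ·
  (3,4): δ = 103.18°  ·
  (3,5): δ = 36.48°  ✓
  (4,5): δ = 113.30°  ·
antipodal pairs: 4

count = 4; pairs: (0,3), (1,3), (2,4), (3,5)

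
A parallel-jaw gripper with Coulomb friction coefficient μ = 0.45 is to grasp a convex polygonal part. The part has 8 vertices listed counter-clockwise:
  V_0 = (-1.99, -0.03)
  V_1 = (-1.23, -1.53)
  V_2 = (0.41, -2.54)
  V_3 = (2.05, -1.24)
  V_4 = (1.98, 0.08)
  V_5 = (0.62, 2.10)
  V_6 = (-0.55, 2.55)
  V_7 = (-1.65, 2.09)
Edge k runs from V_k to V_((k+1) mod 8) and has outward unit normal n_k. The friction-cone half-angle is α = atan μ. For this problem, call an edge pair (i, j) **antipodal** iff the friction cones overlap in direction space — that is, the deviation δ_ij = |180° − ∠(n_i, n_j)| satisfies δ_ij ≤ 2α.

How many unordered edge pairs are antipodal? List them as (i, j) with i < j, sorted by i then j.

count = 9; pairs: (0,3), (0,4), (0,5), (1,4), (1,5), (2,6), (2,7), (3,7), (4,7)

α = atan 0.45 = 24.23°;  2α = 48.46°
n_0 = (-0.8920, -0.4520)
n_1 = (-0.5244, -0.8515)
n_2 = (+0.6212, -0.7837)
n_3 = (+0.9986, +0.0530)
n_4 = (+0.8295, +0.5585)
n_5 = (+0.3590, +0.9333)
n_6 = (-0.3858, +0.9226)
n_7 = (-0.9874, +0.1584)
  (0,1): δ = 148.50°  ·
  (0,2): δ = 78.47°  ·
  (0,3): δ = 23.83°  ✓
  (0,4): δ = 7.08°  ✓
  (0,5): δ = 42.09°  ✓
  (0,6): δ = 85.82°  ·
  (0,7): δ = 144.02°  ·
  (1,2): δ = 109.97°  ·
  (1,3): δ = 55.34°  ·
  (1,4): δ = 24.42°  ✓
  (1,5): δ = 10.59°  ✓
  (1,6): δ = 54.32°  ·
  (1,7): δ = 112.52°  ·
  (2,3): δ = 125.37°  ·
  (2,4): δ = 94.45°  ·
  (2,5): δ = 59.44°  ·
  (2,6): δ = 15.71°  ✓
  (2,7): δ = 42.49°  ✓
  (3,4): δ = 149.08°  ·
  (3,5): δ = 114.07°  ·
  (3,6): δ = 70.34°  ·
  (3,7): δ = 12.15°  ✓
  (4,5): δ = 144.99°  ·
  (4,6): δ = 101.26°  ·
  (4,7): δ = 43.06°  ✓
  (5,6): δ = 136.27°  ·
  (5,7): δ = 78.07°  ·
  (6,7): δ = 121.81°  ·
antipodal pairs: 9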